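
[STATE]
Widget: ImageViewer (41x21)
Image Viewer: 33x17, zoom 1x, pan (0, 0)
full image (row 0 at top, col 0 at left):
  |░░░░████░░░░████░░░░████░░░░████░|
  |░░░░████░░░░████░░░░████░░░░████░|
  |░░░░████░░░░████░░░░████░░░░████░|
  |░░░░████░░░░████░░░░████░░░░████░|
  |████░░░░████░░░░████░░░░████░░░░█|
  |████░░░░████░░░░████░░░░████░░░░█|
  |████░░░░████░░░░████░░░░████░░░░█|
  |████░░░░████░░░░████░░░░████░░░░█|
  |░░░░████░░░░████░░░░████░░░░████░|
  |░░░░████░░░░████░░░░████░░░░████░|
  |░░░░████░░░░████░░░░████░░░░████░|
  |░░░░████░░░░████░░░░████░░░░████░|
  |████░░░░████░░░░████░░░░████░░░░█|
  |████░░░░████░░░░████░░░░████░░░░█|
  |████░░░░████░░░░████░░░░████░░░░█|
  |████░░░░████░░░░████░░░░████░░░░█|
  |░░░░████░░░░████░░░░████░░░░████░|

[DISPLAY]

░░░░████░░░░████░░░░████░░░░████░        
░░░░████░░░░████░░░░████░░░░████░        
░░░░████░░░░████░░░░████░░░░████░        
░░░░████░░░░████░░░░████░░░░████░        
████░░░░████░░░░████░░░░████░░░░█        
████░░░░████░░░░████░░░░████░░░░█        
████░░░░████░░░░████░░░░████░░░░█        
████░░░░████░░░░████░░░░████░░░░█        
░░░░████░░░░████░░░░████░░░░████░        
░░░░████░░░░████░░░░████░░░░████░        
░░░░████░░░░████░░░░████░░░░████░        
░░░░████░░░░████░░░░████░░░░████░        
████░░░░████░░░░████░░░░████░░░░█        
████░░░░████░░░░████░░░░████░░░░█        
████░░░░████░░░░████░░░░████░░░░█        
████░░░░████░░░░████░░░░████░░░░█        
░░░░████░░░░████░░░░████░░░░████░        
                                         
                                         
                                         
                                         


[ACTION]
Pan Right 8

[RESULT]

░░░░████░░░░████░░░░████░                
░░░░████░░░░████░░░░████░                
░░░░████░░░░████░░░░████░                
░░░░████░░░░████░░░░████░                
████░░░░████░░░░████░░░░█                
████░░░░████░░░░████░░░░█                
████░░░░████░░░░████░░░░█                
████░░░░████░░░░████░░░░█                
░░░░████░░░░████░░░░████░                
░░░░████░░░░████░░░░████░                
░░░░████░░░░████░░░░████░                
░░░░████░░░░████░░░░████░                
████░░░░████░░░░████░░░░█                
████░░░░████░░░░████░░░░█                
████░░░░████░░░░████░░░░█                
████░░░░████░░░░████░░░░█                
░░░░████░░░░████░░░░████░                
                                         
                                         
                                         
                                         


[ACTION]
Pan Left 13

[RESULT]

░░░░████░░░░████░░░░████░░░░████░        
░░░░████░░░░████░░░░████░░░░████░        
░░░░████░░░░████░░░░████░░░░████░        
░░░░████░░░░████░░░░████░░░░████░        
████░░░░████░░░░████░░░░████░░░░█        
████░░░░████░░░░████░░░░████░░░░█        
████░░░░████░░░░████░░░░████░░░░█        
████░░░░████░░░░████░░░░████░░░░█        
░░░░████░░░░████░░░░████░░░░████░        
░░░░████░░░░████░░░░████░░░░████░        
░░░░████░░░░████░░░░████░░░░████░        
░░░░████░░░░████░░░░████░░░░████░        
████░░░░████░░░░████░░░░████░░░░█        
████░░░░████░░░░████░░░░████░░░░█        
████░░░░████░░░░████░░░░████░░░░█        
████░░░░████░░░░████░░░░████░░░░█        
░░░░████░░░░████░░░░████░░░░████░        
                                         
                                         
                                         
                                         


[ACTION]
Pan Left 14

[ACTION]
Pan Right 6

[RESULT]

██░░░░████░░░░████░░░░████░              
██░░░░████░░░░████░░░░████░              
██░░░░████░░░░████░░░░████░              
██░░░░████░░░░████░░░░████░              
░░████░░░░████░░░░████░░░░█              
░░████░░░░████░░░░████░░░░█              
░░████░░░░████░░░░████░░░░█              
░░████░░░░████░░░░████░░░░█              
██░░░░████░░░░████░░░░████░              
██░░░░████░░░░████░░░░████░              
██░░░░████░░░░████░░░░████░              
██░░░░████░░░░████░░░░████░              
░░████░░░░████░░░░████░░░░█              
░░████░░░░████░░░░████░░░░█              
░░████░░░░████░░░░████░░░░█              
░░████░░░░████░░░░████░░░░█              
██░░░░████░░░░████░░░░████░              
                                         
                                         
                                         
                                         


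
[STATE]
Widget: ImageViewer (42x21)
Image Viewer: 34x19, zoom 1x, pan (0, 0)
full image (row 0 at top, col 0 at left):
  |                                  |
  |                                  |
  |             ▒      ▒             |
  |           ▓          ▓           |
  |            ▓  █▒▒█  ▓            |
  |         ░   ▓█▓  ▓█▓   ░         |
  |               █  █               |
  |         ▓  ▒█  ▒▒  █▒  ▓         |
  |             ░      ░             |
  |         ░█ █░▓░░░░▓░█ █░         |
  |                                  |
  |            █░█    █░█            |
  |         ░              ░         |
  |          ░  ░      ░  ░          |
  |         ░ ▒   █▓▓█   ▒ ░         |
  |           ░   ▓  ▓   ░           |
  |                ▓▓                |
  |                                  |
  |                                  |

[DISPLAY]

                                          
                                          
             ▒      ▒                     
           ▓          ▓                   
            ▓  █▒▒█  ▓                    
         ░   ▓█▓  ▓█▓   ░                 
               █  █                       
         ▓  ▒█  ▒▒  █▒  ▓                 
             ░      ░                     
         ░█ █░▓░░░░▓░█ █░                 
                                          
            █░█    █░█                    
         ░              ░                 
          ░  ░      ░  ░                  
         ░ ▒   █▓▓█   ▒ ░                 
           ░   ▓  ▓   ░                   
                ▓▓                        
                                          
                                          
                                          
                                          


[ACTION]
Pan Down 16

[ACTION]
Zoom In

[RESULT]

                          ░░            ░░
                          ░░            ░░
                  ░░██  ██░░▓▓░░░░░░░░▓▓░░
                  ░░██  ██░░▓▓░░░░░░░░▓▓░░
                                          
                                          
                        ██░░██        ██░░
                        ██░░██        ██░░
                  ░░                      
                  ░░                      
                    ░░    ░░            ░░
                    ░░    ░░            ░░
                  ░░  ▒▒      ██▓▓▓▓██    
                  ░░  ▒▒      ██▓▓▓▓██    
                      ░░      ▓▓    ▓▓    
                      ░░      ▓▓    ▓▓    
                                ▓▓▓▓      
                                ▓▓▓▓      
                                          
                                          
                                          


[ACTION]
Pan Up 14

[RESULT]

                                          
                                          
                          ▒▒            ▒▒
                          ▒▒            ▒▒
                      ▓▓                  
                      ▓▓                  
                        ▓▓    ██▒▒▒▒██    
                        ▓▓    ██▒▒▒▒██    
                  ░░      ▓▓██▓▓    ▓▓██▓▓
                  ░░      ▓▓██▓▓    ▓▓██▓▓
                              ██    ██    
                              ██    ██    
                  ▓▓    ▒▒██    ▒▒▒▒    ██
                  ▓▓    ▒▒██    ▒▒▒▒    ██
                          ░░            ░░
                          ░░            ░░
                  ░░██  ██░░▓▓░░░░░░░░▓▓░░
                  ░░██  ██░░▓▓░░░░░░░░▓▓░░
                                          
                                          
                        ██░░██        ██░░


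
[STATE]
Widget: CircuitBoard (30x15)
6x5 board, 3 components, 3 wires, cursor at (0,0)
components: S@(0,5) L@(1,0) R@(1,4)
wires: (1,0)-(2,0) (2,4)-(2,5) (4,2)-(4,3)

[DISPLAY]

   0 1 2 3 4 5                
0  [.]                  S     
                              
1   L               R         
    │                         
2   ·               · ─ ·     
                              
3                             
                              
4           · ─ ·             
Cursor: (0,0)                 
                              
                              
                              
                              


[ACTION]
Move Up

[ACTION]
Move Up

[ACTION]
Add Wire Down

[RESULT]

   0 1 2 3 4 5                
0  [.]                  S     
    │                         
1   L               R         
    │                         
2   ·               · ─ ·     
                              
3                             
                              
4           · ─ ·             
Cursor: (0,0)                 
                              
                              
                              
                              


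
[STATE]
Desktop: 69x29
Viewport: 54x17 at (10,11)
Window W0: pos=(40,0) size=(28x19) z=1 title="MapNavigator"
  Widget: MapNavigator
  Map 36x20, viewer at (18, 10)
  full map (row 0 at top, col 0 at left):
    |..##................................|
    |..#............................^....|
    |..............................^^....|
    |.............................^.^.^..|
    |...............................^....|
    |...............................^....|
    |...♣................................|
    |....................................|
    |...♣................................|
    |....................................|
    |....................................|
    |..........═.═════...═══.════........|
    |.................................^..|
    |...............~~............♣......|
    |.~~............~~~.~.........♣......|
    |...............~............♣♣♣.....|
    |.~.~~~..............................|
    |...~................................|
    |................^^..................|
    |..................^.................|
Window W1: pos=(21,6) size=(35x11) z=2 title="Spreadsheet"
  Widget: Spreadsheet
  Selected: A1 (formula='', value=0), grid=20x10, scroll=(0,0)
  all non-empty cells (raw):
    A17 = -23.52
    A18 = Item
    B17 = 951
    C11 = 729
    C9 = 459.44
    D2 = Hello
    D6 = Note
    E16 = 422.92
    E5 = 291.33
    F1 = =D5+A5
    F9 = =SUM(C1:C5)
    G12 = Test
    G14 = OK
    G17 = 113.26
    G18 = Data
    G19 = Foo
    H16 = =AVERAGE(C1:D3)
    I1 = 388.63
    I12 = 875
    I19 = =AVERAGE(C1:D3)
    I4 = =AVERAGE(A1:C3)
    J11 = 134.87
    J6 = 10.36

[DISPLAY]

           ┃---------------------------------┃═══.════
           ┃  1      [0]       0       0     ┃........
           ┃  2        0       0       0Hello┃........
           ┃  3        0       0       0     ┃........
           ┃  4        0       0       0     ┃........
           ┗━━━━━━━━━━━━━━━━━━━━━━━━━━━━━━━━━┛........
                              ┃.......................
                              ┗━━━━━━━━━━━━━━━━━━━━━━━
                                                      
                                                      
                                                      
                                                      
                                                      
                                                      
                                                      
                                                      
                                                      


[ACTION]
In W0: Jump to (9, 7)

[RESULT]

           ┃---------------------------------┃........
           ┃  1      [0]       0       0     ┃........
           ┃  2        0       0       0Hello┃........
           ┃  3        0       0       0     ┃.═════..
           ┃  4        0       0       0     ┃........
           ┗━━━━━━━━━━━━━━━━━━━━━━━━━━━━━━━━━┛....~~..
                              ┃    .~~............~~~.
                              ┗━━━━━━━━━━━━━━━━━━━━━━━
                                                      
                                                      
                                                      
                                                      
                                                      
                                                      
                                                      
                                                      
                                                      


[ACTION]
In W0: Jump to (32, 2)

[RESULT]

           ┃---------------------------------┃..      
           ┃  1      [0]       0       0     ┃..      
           ┃  2        0       0       0Hello┃..      
           ┃  3        0       0       0     ┃..      
           ┃  4        0       0       0     ┃..      
           ┗━━━━━━━━━━━━━━━━━━━━━━━━━━━━━━━━━┛..      
                              ┃.................      
                              ┗━━━━━━━━━━━━━━━━━━━━━━━
                                                      
                                                      
                                                      
                                                      
                                                      
                                                      
                                                      
                                                      
                                                      


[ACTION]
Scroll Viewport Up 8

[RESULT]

                              ┃                       
                              ┃                       
                              ┃                       
           ┏━━━━━━━━━━━━━━━━━━━━━━━━━━━━━━━━━┓        
           ┃ Spreadsheet                     ┃        
           ┠─────────────────────────────────┨..      
           ┃A1:                              ┃..      
           ┃       A       B       C       D ┃..      
           ┃---------------------------------┃..      
           ┃  1      [0]       0       0     ┃..      
           ┃  2        0       0       0Hello┃..      
           ┃  3        0       0       0     ┃..      
           ┃  4        0       0       0     ┃..      
           ┗━━━━━━━━━━━━━━━━━━━━━━━━━━━━━━━━━┛..      
                              ┃.................      
                              ┗━━━━━━━━━━━━━━━━━━━━━━━
                                                      


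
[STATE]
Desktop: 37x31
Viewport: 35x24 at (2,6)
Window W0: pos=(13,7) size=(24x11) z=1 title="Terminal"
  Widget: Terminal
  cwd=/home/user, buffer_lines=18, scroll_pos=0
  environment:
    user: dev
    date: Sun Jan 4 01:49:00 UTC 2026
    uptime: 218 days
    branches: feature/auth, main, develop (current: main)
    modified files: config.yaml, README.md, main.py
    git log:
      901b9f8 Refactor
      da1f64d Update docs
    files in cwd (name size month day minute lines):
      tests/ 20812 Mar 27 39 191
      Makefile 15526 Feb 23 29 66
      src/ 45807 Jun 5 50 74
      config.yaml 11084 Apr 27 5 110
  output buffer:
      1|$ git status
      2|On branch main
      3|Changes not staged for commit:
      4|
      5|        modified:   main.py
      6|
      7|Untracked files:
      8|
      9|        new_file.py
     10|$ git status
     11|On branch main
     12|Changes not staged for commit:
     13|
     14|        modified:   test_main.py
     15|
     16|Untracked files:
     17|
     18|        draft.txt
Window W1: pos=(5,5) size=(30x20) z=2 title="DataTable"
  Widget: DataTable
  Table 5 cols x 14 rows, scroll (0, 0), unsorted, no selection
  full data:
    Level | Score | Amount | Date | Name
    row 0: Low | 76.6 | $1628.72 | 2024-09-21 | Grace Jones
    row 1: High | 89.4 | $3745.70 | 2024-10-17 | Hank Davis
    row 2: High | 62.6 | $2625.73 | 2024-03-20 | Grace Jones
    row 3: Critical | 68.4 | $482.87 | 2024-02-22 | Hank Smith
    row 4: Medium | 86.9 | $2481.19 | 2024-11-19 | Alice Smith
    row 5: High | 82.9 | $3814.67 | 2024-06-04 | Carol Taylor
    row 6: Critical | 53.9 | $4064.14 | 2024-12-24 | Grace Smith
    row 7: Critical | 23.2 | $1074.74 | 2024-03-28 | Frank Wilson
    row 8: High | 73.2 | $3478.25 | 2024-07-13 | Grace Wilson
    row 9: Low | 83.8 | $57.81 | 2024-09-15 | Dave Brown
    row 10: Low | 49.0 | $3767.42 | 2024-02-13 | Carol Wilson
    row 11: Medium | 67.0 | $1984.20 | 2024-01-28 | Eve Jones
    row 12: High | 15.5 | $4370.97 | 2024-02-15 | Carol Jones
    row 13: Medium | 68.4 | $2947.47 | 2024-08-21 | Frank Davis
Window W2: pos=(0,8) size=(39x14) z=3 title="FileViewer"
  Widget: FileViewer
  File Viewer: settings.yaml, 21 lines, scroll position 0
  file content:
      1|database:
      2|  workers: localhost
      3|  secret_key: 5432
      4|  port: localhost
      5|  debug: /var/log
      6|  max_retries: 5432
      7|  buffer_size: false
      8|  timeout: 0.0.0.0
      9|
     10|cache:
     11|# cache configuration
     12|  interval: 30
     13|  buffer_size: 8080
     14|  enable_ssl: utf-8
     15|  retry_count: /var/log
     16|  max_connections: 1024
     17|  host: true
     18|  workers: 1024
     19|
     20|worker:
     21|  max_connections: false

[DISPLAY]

   ┃ DataTable                  ┃  
   ┠────────────────────────────┨━┓
━━━━━━━━━━━━━━━━━━━━━━━━━━━━━━━━━━━
FileViewer                         
───────────────────────────────────
atabase:                           
 workers: localhost                
 secret_key: 5432                  
 port: localhost                   
 debug: /var/log                   
 max_retries: 5432                 
 buffer_size: false                
 timeout: 0.0.0.0                  
                                   
ache:                              
━━━━━━━━━━━━━━━━━━━━━━━━━━━━━━━━━━━
   ┃High    │15.5 │$4370.97│2024┃  
   ┃Medium  │68.4 │$2947.47│2024┃  
   ┗━━━━━━━━━━━━━━━━━━━━━━━━━━━━┛  
                                   
                                   
                                   
                                   
                                   


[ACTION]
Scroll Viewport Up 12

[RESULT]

                                   
                                   
                                   
                                   
                                   
   ┏━━━━━━━━━━━━━━━━━━━━━━━━━━━━┓  
   ┃ DataTable                  ┃  
   ┠────────────────────────────┨━┓
━━━━━━━━━━━━━━━━━━━━━━━━━━━━━━━━━━━
FileViewer                         
───────────────────────────────────
atabase:                           
 workers: localhost                
 secret_key: 5432                  
 port: localhost                   
 debug: /var/log                   
 max_retries: 5432                 
 buffer_size: false                
 timeout: 0.0.0.0                  
                                   
ache:                              
━━━━━━━━━━━━━━━━━━━━━━━━━━━━━━━━━━━
   ┃High    │15.5 │$4370.97│2024┃  
   ┃Medium  │68.4 │$2947.47│2024┃  


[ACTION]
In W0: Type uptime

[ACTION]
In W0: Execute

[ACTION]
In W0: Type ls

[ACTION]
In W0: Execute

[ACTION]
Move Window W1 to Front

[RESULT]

                                   
                                   
                                   
                                   
                                   
   ┏━━━━━━━━━━━━━━━━━━━━━━━━━━━━┓  
   ┃ DataTable                  ┃  
   ┠────────────────────────────┨━┓
━━━┃Level   │Score│Amount  │Date┃━━
Fil┃────────┼─────┼────────┼────┃  
───┃Low     │76.6 │$1628.72│2024┃──
ata┃High    │89.4 │$3745.70│2024┃  
 wo┃High    │62.6 │$2625.73│2024┃  
 se┃Critical│68.4 │$482.87 │2024┃  
 po┃Medium  │86.9 │$2481.19│2024┃  
 de┃High    │82.9 │$3814.67│2024┃  
 ma┃Critical│53.9 │$4064.14│2024┃  
 bu┃Critical│23.2 │$1074.74│2024┃  
 ti┃High    │73.2 │$3478.25│2024┃  
   ┃Low     │83.8 │$57.81  │2024┃  
ach┃Low     │49.0 │$3767.42│2024┃  
━━━┃Medium  │67.0 │$1984.20│2024┃━━
   ┃High    │15.5 │$4370.97│2024┃  
   ┃Medium  │68.4 │$2947.47│2024┃  


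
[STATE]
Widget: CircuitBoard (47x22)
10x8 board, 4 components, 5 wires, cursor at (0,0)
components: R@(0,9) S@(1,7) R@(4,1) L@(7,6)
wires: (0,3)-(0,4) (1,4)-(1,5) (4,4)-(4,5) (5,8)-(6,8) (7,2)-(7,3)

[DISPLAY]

   0 1 2 3 4 5 6 7 8 9                         
0  [.]          · ─ ·                   R      
                                               
1                   · ─ ·       S              
                                               
2                                              
                                               
3                                              
                                               
4       R           · ─ ·                      
                                               
5                                   ·          
                                    │          
6                                   ·          
                                               
7           · ─ ·           L                  
Cursor: (0,0)                                  
                                               
                                               
                                               
                                               
                                               


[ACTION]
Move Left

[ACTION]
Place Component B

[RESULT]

   0 1 2 3 4 5 6 7 8 9                         
0  [B]          · ─ ·                   R      
                                               
1                   · ─ ·       S              
                                               
2                                              
                                               
3                                              
                                               
4       R           · ─ ·                      
                                               
5                                   ·          
                                    │          
6                                   ·          
                                               
7           · ─ ·           L                  
Cursor: (0,0)                                  
                                               
                                               
                                               
                                               
                                               


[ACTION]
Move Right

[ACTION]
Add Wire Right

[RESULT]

   0 1 2 3 4 5 6 7 8 9                         
0   B  [.]─ ·   · ─ ·                   R      
                                               
1                   · ─ ·       S              
                                               
2                                              
                                               
3                                              
                                               
4       R           · ─ ·                      
                                               
5                                   ·          
                                    │          
6                                   ·          
                                               
7           · ─ ·           L                  
Cursor: (0,1)                                  
                                               
                                               
                                               
                                               
                                               


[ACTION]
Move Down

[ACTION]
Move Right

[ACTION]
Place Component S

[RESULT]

   0 1 2 3 4 5 6 7 8 9                         
0   B   · ─ ·   · ─ ·                   R      
                                               
1          [S]      · ─ ·       S              
                                               
2                                              
                                               
3                                              
                                               
4       R           · ─ ·                      
                                               
5                                   ·          
                                    │          
6                                   ·          
                                               
7           · ─ ·           L                  
Cursor: (1,2)                                  
                                               
                                               
                                               
                                               
                                               


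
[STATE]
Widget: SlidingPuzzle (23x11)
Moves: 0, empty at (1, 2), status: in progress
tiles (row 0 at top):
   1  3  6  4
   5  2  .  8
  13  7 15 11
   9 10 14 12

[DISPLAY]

┌────┬────┬────┬────┐  
│  1 │  3 │  6 │  4 │  
├────┼────┼────┼────┤  
│  5 │  2 │    │  8 │  
├────┼────┼────┼────┤  
│ 13 │  7 │ 15 │ 11 │  
├────┼────┼────┼────┤  
│  9 │ 10 │ 14 │ 12 │  
└────┴────┴────┴────┘  
Moves: 0               
                       


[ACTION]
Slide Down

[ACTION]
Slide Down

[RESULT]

┌────┬────┬────┬────┐  
│  1 │  3 │    │  4 │  
├────┼────┼────┼────┤  
│  5 │  2 │  6 │  8 │  
├────┼────┼────┼────┤  
│ 13 │  7 │ 15 │ 11 │  
├────┼────┼────┼────┤  
│  9 │ 10 │ 14 │ 12 │  
└────┴────┴────┴────┘  
Moves: 1               
                       


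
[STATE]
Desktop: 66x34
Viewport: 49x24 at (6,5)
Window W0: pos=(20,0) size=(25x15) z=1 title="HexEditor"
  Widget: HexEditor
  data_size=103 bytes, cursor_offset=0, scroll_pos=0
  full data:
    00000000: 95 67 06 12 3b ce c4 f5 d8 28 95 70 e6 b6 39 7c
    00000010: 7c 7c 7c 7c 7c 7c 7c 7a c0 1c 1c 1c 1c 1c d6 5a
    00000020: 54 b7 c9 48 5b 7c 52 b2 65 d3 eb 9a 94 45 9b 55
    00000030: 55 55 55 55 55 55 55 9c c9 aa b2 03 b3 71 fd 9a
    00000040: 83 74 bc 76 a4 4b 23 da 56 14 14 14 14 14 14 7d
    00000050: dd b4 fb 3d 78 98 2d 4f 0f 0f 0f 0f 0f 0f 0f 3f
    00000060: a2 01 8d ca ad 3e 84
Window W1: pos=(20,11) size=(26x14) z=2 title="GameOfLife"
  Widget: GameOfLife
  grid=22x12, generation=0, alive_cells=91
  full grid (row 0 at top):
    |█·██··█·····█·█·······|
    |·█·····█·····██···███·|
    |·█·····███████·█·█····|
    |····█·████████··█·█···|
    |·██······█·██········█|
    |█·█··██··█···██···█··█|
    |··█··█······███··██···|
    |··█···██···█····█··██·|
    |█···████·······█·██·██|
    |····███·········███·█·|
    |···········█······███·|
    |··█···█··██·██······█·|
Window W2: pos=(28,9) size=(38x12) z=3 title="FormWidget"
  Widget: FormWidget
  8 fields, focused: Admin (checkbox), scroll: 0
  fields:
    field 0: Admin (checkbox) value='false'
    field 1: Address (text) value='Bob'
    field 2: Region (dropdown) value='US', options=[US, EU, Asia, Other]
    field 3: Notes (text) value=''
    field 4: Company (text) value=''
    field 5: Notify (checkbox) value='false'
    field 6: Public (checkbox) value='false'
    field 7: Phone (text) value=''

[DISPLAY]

              ┃00000020  54 b7 c9 48 5┃          
              ┃00000030  55 55 55 55 5┃          
              ┃00000040  83 74 bc 76 a┃          
              ┃00000050  dd b4 fb 3d 7┃          
              ┃0000006┏━━━━━━━━━━━━━━━━━━━━━━━━━━
              ┃       ┃ FormWidget               
              ┏━━━━━━━┠──────────────────────────
              ┃ GameOf┃> Admin:      [ ]         
              ┠───────┃  Address:    [Bob        
              ┃Gen: 0 ┃  Region:     [US         
              ┃·█·····┃  Notes:      [           
              ┃·█·····┃  Company:    [           
              ┃····█·█┃  Notify:     [ ]         
              ┃·██····┃  Public:     [ ]         
              ┃█·█··██┃  Phone:      [           
              ┃··█··█·┗━━━━━━━━━━━━━━━━━━━━━━━━━━
              ┃··█···██···█····█··██·  ┃         
              ┃█···████·······█·██·██  ┃         
              ┃····███·········███·█·  ┃         
              ┗━━━━━━━━━━━━━━━━━━━━━━━━┛         
                                                 
                                                 
                                                 
                                                 


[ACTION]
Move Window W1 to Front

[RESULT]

              ┃00000020  54 b7 c9 48 5┃          
              ┃00000030  55 55 55 55 5┃          
              ┃00000040  83 74 bc 76 a┃          
              ┃00000050  dd b4 fb 3d 7┃          
              ┃0000006┏━━━━━━━━━━━━━━━━━━━━━━━━━━
              ┃       ┃ FormWidget               
              ┏━━━━━━━━━━━━━━━━━━━━━━━━┓─────────
              ┃ GameOfLife             ┃         
              ┠────────────────────────┨b        
              ┃Gen: 0                  ┃         
              ┃·█·····█·····██···███·  ┃         
              ┃·█·····███████·█·█····  ┃         
              ┃····█·████████··█·█···  ┃         
              ┃·██······█·██········█  ┃         
              ┃█·█··██··█···██···█··█  ┃         
              ┃··█··█······███··██···  ┃━━━━━━━━━
              ┃··█···██···█····█··██·  ┃         
              ┃█···████·······█·██·██  ┃         
              ┃····███·········███·█·  ┃         
              ┗━━━━━━━━━━━━━━━━━━━━━━━━┛         
                                                 
                                                 
                                                 
                                                 


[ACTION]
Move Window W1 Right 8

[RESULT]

              ┃00000020  54 b7 c9 48 5┃          
              ┃00000030  55 55 55 55 5┃          
              ┃00000040  83 74 bc 76 a┃          
              ┃00000050  dd b4 fb 3d 7┃          
              ┃0000006┏━━━━━━━━━━━━━━━━━━━━━━━━━━
              ┃       ┃ FormWidget               
              ┃       ┏━━━━━━━━━━━━━━━━━━━━━━━━┓─
              ┃       ┃ GameOfLife             ┃ 
              ┃       ┠────────────────────────┨ 
              ┗━━━━━━━┃Gen: 0                  ┃ 
                      ┃·█·····█·····██···███·  ┃ 
                      ┃·█·····███████·█·█····  ┃ 
                      ┃····█·████████··█·█···  ┃ 
                      ┃·██······█·██········█  ┃ 
                      ┃█·█··██··█···██···█··█  ┃ 
                      ┃··█··█······███··██···  ┃━
                      ┃··█···██···█····█··██·  ┃ 
                      ┃█···████·······█·██·██  ┃ 
                      ┃····███·········███·█·  ┃ 
                      ┗━━━━━━━━━━━━━━━━━━━━━━━━┛ 
                                                 
                                                 
                                                 
                                                 


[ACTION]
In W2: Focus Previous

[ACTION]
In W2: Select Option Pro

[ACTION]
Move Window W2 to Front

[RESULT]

              ┃00000020  54 b7 c9 48 5┃          
              ┃00000030  55 55 55 55 5┃          
              ┃00000040  83 74 bc 76 a┃          
              ┃00000050  dd b4 fb 3d 7┃          
              ┃0000006┏━━━━━━━━━━━━━━━━━━━━━━━━━━
              ┃       ┃ FormWidget               
              ┃       ┠──────────────────────────
              ┃       ┃  Admin:      [ ]         
              ┃       ┃  Address:    [Bob        
              ┗━━━━━━━┃  Region:     [US         
                      ┃  Notes:      [           
                      ┃  Company:    [           
                      ┃  Notify:     [ ]         
                      ┃  Public:     [ ]         
                      ┃> Phone:      [           
                      ┗━━━━━━━━━━━━━━━━━━━━━━━━━━
                      ┃··█···██···█····█··██·  ┃ 
                      ┃█···████·······█·██·██  ┃ 
                      ┃····███·········███·█·  ┃ 
                      ┗━━━━━━━━━━━━━━━━━━━━━━━━┛ 
                                                 
                                                 
                                                 
                                                 
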